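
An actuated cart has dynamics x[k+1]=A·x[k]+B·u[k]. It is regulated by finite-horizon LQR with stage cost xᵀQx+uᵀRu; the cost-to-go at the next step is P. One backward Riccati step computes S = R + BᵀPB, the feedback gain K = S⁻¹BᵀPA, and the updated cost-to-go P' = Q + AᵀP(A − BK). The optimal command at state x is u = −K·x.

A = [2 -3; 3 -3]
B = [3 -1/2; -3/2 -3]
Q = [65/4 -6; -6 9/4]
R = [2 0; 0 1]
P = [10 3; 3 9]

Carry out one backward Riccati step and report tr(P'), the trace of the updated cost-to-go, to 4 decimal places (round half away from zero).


BᵀP = [25.5000 -4.5000; -14.0000 -28.5000]
S = R + BᵀPB = [2 0; 0 1] + [83.2500 0.7500; 0.7500 92.5000] = [85.2500 0.7500; 0.7500 93.5000]
BᵀPA = [37.5000 -63.0000; -113.5000 127.5000]
K = S⁻¹·BᵀPA = [0.4506 -0.7511; -1.2175 1.3697]
A−BK = [0.0395 -0.0620; 0.0233 -0.0176]
AᵀP(A−BK) = [1.9144 -2.3790; -2.3790 3.0519]
P' = Q + AᵀP(A−BK) = [18.1644 -8.3790; -8.3790 5.3019]
tr(P') = 23.4663

23.4663


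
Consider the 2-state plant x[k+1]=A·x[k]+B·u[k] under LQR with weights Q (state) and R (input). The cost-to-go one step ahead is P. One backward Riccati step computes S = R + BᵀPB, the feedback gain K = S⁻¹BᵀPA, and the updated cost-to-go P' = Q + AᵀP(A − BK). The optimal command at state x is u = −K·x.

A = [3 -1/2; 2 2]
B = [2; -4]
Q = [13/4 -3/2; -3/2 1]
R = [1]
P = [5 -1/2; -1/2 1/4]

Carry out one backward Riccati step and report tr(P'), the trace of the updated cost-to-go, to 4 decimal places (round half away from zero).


13.4394

BᵀP = [12.0000 -2.0000]
S = R + BᵀPB = [1] + [32.0000] = [33.0000]
BᵀPA = [32.0000 -10.0000]
K = S⁻¹·BᵀPA = [0.9697 -0.3030]
A−BK = [1.0606 0.1061; 5.8788 0.7879]
AᵀP(A−BK) = [8.9697 0.6970; 0.6970 0.2197]
P' = Q + AᵀP(A−BK) = [12.2197 -0.8030; -0.8030 1.2197]
tr(P') = 13.4394


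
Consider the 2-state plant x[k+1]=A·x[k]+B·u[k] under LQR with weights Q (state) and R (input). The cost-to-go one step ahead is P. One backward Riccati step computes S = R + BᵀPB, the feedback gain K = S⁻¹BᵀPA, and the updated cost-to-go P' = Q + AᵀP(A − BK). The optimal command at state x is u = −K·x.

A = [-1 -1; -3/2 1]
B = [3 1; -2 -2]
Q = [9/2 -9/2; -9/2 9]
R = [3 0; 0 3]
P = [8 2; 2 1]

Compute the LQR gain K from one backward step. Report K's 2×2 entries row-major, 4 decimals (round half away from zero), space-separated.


BᵀP = [20.0000 4.0000; 4.0000 0.0000]
S = R + BᵀPB = [3 0; 0 3] + [52.0000 12.0000; 12.0000 4.0000] = [55.0000 12.0000; 12.0000 7.0000]
BᵀPA = [-26.0000 -16.0000; -4.0000 -4.0000]
K = S⁻¹·BᵀPA = [-0.5560 -0.2656; 0.3817 -0.1162]
A−BK = [0.2863 -0.0871; -1.8485 0.2365]
AᵀP(A−BK) = [3.3205 0.1307; 0.1307 0.2863]
P' = Q + AᵀP(A−BK) = [7.8205 -4.3693; -4.3693 9.2863]
tr(P') = 17.1068

-0.5560 -0.2656 0.3817 -0.1162


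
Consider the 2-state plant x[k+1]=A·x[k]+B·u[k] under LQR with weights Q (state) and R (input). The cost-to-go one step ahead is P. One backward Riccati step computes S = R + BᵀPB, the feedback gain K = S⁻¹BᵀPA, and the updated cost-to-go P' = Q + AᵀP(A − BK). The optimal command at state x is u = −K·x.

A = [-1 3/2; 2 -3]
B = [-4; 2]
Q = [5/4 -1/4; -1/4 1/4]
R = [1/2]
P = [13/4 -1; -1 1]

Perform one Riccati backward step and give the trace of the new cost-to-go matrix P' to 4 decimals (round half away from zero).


5.3832

BᵀP = [-15.0000 6.0000]
S = R + BᵀPB = [1/2] + [72.0000] = [72.5000]
BᵀPA = [27.0000 -40.5000]
K = S⁻¹·BᵀPA = [0.3724 -0.5586]
A−BK = [0.4897 -0.7345; 1.2552 -1.8828]
AᵀP(A−BK) = [1.1948 -1.7922; -1.7922 2.6884]
P' = Q + AᵀP(A−BK) = [2.4448 -2.0422; -2.0422 2.9384]
tr(P') = 5.3832


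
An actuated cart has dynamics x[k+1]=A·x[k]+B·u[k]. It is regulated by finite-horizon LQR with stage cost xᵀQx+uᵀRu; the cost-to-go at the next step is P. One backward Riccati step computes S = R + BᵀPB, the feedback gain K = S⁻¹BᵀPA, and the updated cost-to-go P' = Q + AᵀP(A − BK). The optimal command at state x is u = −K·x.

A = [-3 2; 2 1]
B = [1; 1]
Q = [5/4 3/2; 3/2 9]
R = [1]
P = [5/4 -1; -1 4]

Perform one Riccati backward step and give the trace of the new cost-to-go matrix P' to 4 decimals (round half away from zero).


BᵀP = [0.2500 3.0000]
S = R + BᵀPB = [1] + [3.2500] = [4.2500]
BᵀPA = [5.2500 3.5000]
K = S⁻¹·BᵀPA = [1.2353 0.8235]
A−BK = [-4.2353 1.1765; 0.7647 0.1765]
AᵀP(A−BK) = [32.7647 -4.8235; -4.8235 2.1176]
P' = Q + AᵀP(A−BK) = [34.0147 -3.3235; -3.3235 11.1176]
tr(P') = 45.1324

45.1324


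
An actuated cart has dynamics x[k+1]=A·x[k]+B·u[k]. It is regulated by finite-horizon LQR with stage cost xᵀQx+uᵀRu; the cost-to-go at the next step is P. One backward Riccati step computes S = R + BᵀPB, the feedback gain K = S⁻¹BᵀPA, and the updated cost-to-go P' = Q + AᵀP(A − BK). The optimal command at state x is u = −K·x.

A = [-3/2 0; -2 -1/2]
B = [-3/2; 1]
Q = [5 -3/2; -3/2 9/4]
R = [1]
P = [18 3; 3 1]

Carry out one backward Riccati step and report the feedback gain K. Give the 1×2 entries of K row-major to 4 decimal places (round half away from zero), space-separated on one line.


1.2836 0.0522

BᵀP = [-24.0000 -3.5000]
S = R + BᵀPB = [1] + [32.5000] = [33.5000]
BᵀPA = [43.0000 1.7500]
K = S⁻¹·BᵀPA = [1.2836 0.0522]
A−BK = [0.4254 0.0784; -3.2836 -0.5522]
AᵀP(A−BK) = [7.3060 1.0037; 1.0037 0.1586]
P' = Q + AᵀP(A−BK) = [12.3060 -0.4963; -0.4963 2.4086]
tr(P') = 14.7146


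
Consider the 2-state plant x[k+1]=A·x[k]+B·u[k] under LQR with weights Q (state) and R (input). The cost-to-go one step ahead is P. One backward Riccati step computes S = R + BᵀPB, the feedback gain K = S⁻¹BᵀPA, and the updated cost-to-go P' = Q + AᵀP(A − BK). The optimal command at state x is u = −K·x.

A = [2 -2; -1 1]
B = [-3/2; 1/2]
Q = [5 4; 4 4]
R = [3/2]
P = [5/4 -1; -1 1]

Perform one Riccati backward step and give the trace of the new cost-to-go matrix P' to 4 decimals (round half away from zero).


BᵀP = [-2.3750 2.0000]
S = R + BᵀPB = [3/2] + [4.5625] = [6.0625]
BᵀPA = [-6.7500 6.7500]
K = S⁻¹·BᵀPA = [-1.1134 1.1134]
A−BK = [0.3299 -0.3299; -0.4433 0.4433]
AᵀP(A−BK) = [2.4845 -2.4845; -2.4845 2.4845]
P' = Q + AᵀP(A−BK) = [7.4845 1.5155; 1.5155 6.4845]
tr(P') = 13.9691

13.9691


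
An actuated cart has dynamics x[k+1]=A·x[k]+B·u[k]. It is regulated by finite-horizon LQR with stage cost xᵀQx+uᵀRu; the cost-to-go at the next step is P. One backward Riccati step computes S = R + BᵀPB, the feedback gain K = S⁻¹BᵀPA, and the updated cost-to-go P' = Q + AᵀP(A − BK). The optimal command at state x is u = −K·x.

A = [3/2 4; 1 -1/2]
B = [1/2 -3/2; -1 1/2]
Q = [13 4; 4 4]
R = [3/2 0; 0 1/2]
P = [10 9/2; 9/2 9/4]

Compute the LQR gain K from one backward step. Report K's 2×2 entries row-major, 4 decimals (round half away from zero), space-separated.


-0.2063 -0.0872 -1.4813 -2.8701

BᵀP = [0.5000 0.0000; -12.7500 -5.6250]
S = R + BᵀPB = [3/2 0; 0 1/2] + [0.2500 -0.7500; -0.7500 16.3125] = [1.7500 -0.7500; -0.7500 16.8125]
BᵀPA = [0.7500 2.0000; -24.7500 -48.1875]
K = S⁻¹·BᵀPA = [-0.2063 -0.0872; -1.4813 -2.8701]
A−BK = [-0.6188 -0.2615; 1.5344 0.8479]
AᵀP(A−BK) = [1.7420 2.5314; 2.5314 4.4358]
P' = Q + AᵀP(A−BK) = [14.7420 6.5314; 6.5314 8.4358]
tr(P') = 23.1779


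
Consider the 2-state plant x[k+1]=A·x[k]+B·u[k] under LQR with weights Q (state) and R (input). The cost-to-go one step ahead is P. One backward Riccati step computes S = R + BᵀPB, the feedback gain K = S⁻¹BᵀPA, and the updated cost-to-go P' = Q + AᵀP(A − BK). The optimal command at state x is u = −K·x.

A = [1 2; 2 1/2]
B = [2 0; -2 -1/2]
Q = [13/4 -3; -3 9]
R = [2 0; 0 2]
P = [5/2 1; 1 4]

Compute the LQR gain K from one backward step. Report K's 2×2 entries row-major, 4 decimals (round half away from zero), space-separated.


-0.2647 0.2941 -1.2353 -0.9608

BᵀP = [3.0000 -6.0000; -0.5000 -2.0000]
S = R + BᵀPB = [2 0; 0 2] + [18.0000 3.0000; 3.0000 1.0000] = [20.0000 3.0000; 3.0000 3.0000]
BᵀPA = [-9.0000 3.0000; -4.5000 -2.0000]
K = S⁻¹·BᵀPA = [-0.2647 0.2941; -1.2353 -0.9608]
A−BK = [1.5294 1.4118; 0.8529 0.6078]
AᵀP(A−BK) = [14.5588 11.8235; 11.8235 10.1961]
P' = Q + AᵀP(A−BK) = [17.8088 8.8235; 8.8235 19.1961]
tr(P') = 37.0049


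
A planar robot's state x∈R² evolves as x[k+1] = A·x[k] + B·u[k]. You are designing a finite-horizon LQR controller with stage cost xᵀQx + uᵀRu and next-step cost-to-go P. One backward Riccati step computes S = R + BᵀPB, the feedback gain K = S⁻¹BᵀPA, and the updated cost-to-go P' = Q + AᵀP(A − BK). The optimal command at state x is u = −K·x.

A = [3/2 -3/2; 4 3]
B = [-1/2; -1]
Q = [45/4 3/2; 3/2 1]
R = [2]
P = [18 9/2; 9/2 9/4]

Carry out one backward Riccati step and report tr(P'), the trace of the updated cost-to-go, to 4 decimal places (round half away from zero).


BᵀP = [-13.5000 -4.5000]
S = R + BᵀPB = [2] + [11.2500] = [13.2500]
BᵀPA = [-38.2500 6.7500]
K = S⁻¹·BᵀPA = [-2.8868 0.5094]
A−BK = [0.0566 -1.2453; 1.1132 3.5094]
AᵀP(A−BK) = [20.0802 -0.7642; -0.7642 16.8113]
P' = Q + AᵀP(A−BK) = [31.3302 0.7358; 0.7358 17.8113]
tr(P') = 49.1415

49.1415


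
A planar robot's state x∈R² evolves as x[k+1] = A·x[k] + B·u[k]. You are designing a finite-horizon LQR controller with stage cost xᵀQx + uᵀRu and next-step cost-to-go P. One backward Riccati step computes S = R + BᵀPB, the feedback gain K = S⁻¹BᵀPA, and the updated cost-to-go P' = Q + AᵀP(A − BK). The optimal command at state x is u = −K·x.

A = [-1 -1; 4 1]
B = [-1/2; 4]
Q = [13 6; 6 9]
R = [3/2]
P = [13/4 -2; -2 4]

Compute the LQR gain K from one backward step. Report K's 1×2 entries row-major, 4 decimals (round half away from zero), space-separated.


BᵀP = [-9.6250 17.0000]
S = R + BᵀPB = [3/2] + [72.8125] = [74.3125]
BᵀPA = [77.6250 26.6250]
K = S⁻¹·BᵀPA = [1.0446 0.3583]
A−BK = [-0.4777 -0.8209; -0.1783 -0.4331]
AᵀP(A−BK) = [2.1648 1.4382; 1.4382 1.7107]
P' = Q + AᵀP(A−BK) = [15.1648 7.4382; 7.4382 10.7107]
tr(P') = 25.8755

1.0446 0.3583


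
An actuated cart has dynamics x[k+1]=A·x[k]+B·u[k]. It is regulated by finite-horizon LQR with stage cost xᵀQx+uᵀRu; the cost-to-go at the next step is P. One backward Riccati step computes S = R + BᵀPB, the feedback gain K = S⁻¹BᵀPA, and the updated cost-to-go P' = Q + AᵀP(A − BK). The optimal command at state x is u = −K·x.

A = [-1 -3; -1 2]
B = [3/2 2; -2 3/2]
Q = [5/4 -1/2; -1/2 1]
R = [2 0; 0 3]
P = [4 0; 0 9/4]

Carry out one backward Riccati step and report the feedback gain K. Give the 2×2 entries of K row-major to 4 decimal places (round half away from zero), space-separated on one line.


0.0521 -1.2324 -0.4841 -0.4480

BᵀP = [6.0000 -4.5000; 8.0000 3.3750]
S = R + BᵀPB = [2 0; 0 3] + [18.0000 5.2500; 5.2500 21.0625] = [20.0000 5.2500; 5.2500 24.0625]
BᵀPA = [-1.5000 -27.0000; -11.3750 -17.2500]
K = S⁻¹·BᵀPA = [0.0521 -1.2324; -0.4841 -0.4480]
A−BK = [-0.1099 -0.2554; -0.1697 0.2072]
AᵀP(A−BK) = [0.8216 0.5554; 0.5554 3.9972]
P' = Q + AᵀP(A−BK) = [2.0716 0.0554; 0.0554 4.9972]
tr(P') = 7.0688


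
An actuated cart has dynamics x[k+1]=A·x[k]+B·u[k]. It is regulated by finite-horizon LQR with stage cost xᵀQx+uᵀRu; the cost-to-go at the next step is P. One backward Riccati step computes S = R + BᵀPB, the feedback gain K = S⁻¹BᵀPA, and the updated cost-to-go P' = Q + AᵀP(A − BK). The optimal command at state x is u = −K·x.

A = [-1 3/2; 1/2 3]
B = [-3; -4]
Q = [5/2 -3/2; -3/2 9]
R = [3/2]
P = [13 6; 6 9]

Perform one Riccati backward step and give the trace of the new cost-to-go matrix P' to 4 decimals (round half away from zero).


19.9613

BᵀP = [-63.0000 -54.0000]
S = R + BᵀPB = [3/2] + [405.0000] = [406.5000]
BᵀPA = [36.0000 -256.5000]
K = S⁻¹·BᵀPA = [0.0886 -0.6310]
A−BK = [-0.7343 -0.3930; 0.8542 0.4760]
AᵀP(A−BK) = [6.0618 3.2159; 3.2159 2.3994]
P' = Q + AᵀP(A−BK) = [8.5618 1.7159; 1.7159 11.3994]
tr(P') = 19.9613


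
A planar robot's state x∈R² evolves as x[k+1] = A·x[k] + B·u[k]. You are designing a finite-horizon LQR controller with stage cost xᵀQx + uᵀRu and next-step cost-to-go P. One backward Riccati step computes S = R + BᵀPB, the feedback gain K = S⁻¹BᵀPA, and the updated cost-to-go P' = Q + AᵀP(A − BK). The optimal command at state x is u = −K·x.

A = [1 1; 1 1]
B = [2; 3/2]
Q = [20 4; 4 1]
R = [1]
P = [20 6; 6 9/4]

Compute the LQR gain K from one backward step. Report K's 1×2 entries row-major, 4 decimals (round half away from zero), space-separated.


BᵀP = [49.0000 15.3750]
S = R + BᵀPB = [1] + [121.0625] = [122.0625]
BᵀPA = [64.3750 64.3750]
K = S⁻¹·BᵀPA = [0.5274 0.5274]
A−BK = [-0.0548 -0.0548; 0.2089 0.2089]
AᵀP(A−BK) = [0.2990 0.2990; 0.2990 0.2990]
P' = Q + AᵀP(A−BK) = [20.2990 4.2990; 4.2990 1.2990]
tr(P') = 21.5981

0.5274 0.5274


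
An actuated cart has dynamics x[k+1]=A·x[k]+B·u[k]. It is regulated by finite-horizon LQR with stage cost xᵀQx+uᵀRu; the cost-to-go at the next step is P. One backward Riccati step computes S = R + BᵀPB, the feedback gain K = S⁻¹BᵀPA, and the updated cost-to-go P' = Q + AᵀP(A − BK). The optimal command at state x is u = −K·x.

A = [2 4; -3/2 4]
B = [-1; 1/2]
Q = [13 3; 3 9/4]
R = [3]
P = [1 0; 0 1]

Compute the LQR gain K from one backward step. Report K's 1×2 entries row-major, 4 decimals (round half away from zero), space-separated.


BᵀP = [-1.0000 0.5000]
S = R + BᵀPB = [3] + [1.2500] = [4.2500]
BᵀPA = [-2.7500 -2.0000]
K = S⁻¹·BᵀPA = [-0.6471 -0.4706]
A−BK = [1.3529 3.5294; -1.1765 4.2353]
AᵀP(A−BK) = [4.4706 0.7059; 0.7059 31.0588]
P' = Q + AᵀP(A−BK) = [17.4706 3.7059; 3.7059 33.3088]
tr(P') = 50.7794

-0.6471 -0.4706


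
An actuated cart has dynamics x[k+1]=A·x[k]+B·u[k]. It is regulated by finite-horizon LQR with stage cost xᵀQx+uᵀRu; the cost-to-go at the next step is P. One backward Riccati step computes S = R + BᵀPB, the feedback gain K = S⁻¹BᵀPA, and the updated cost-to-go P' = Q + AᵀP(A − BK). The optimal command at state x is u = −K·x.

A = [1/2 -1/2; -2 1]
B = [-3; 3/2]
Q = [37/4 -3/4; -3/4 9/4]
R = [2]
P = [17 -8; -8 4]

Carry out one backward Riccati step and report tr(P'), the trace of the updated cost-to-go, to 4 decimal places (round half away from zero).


BᵀP = [-63.0000 30.0000]
S = R + BᵀPB = [2] + [234.0000] = [236.0000]
BᵀPA = [-91.5000 61.5000]
K = S⁻¹·BᵀPA = [-0.3877 0.2606]
A−BK = [-0.6631 0.2818; -1.4184 0.6091]
AᵀP(A−BK) = [0.7744 -0.4057; -0.4057 0.2235]
P' = Q + AᵀP(A−BK) = [10.0244 -1.1557; -1.1557 2.4735]
tr(P') = 12.4979

12.4979


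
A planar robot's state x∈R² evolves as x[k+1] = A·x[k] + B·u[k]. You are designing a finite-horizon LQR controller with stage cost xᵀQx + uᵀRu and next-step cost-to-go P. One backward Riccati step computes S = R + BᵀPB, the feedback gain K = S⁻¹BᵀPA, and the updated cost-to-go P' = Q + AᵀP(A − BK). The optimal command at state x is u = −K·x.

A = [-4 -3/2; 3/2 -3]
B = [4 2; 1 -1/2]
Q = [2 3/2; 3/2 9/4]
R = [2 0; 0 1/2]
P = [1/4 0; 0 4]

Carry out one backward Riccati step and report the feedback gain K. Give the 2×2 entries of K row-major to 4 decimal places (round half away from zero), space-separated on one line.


0.2000 -1.3500 -2.0000 2.1000

BᵀP = [1.0000 4.0000; 0.5000 -2.0000]
S = R + BᵀPB = [2 0; 0 1/2] + [8.0000 0.0000; 0.0000 2.0000] = [10.0000 0.0000; 0.0000 2.5000]
BᵀPA = [2.0000 -13.5000; -5.0000 5.2500]
K = S⁻¹·BᵀPA = [0.2000 -1.3500; -2.0000 2.1000]
A−BK = [-0.8000 -0.3000; 0.3000 -0.6000]
AᵀP(A−BK) = [2.6000 -3.3000; -3.3000 7.3125]
P' = Q + AᵀP(A−BK) = [4.6000 -1.8000; -1.8000 9.5625]
tr(P') = 14.1625


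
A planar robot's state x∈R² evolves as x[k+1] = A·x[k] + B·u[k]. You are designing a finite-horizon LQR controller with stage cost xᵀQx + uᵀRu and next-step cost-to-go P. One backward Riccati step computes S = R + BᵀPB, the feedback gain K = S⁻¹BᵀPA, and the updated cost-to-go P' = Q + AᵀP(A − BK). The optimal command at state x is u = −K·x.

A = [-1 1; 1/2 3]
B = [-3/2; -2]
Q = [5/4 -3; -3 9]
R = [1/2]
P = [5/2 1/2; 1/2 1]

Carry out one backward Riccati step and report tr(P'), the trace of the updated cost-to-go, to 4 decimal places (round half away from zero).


BᵀP = [-4.7500 -2.7500]
S = R + BᵀPB = [1/2] + [12.6250] = [13.1250]
BᵀPA = [3.3750 -13.0000]
K = S⁻¹·BᵀPA = [0.2571 -0.9905]
A−BK = [-0.6143 -0.4857; 1.0143 1.0190]
AᵀP(A−BK) = [1.3821 1.0929; 1.0929 1.6238]
P' = Q + AᵀP(A−BK) = [2.6321 -1.9071; -1.9071 10.6238]
tr(P') = 13.2560

13.2560


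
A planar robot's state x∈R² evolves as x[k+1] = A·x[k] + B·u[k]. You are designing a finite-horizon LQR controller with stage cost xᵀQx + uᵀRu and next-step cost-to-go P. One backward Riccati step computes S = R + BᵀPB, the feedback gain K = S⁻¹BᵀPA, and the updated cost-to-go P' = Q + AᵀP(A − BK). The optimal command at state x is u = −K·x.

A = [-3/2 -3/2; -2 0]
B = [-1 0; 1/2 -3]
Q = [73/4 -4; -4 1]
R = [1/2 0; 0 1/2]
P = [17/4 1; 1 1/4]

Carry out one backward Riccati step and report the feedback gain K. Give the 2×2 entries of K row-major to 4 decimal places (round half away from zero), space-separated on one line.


BᵀP = [-3.7500 -0.8750; -3.0000 -0.7500]
S = R + BᵀPB = [1/2 0; 0 1/2] + [3.3125 2.6250; 2.6250 2.2500] = [3.8125 2.6250; 2.6250 2.7500]
BᵀPA = [7.3750 5.6250; 6.0000 4.5000]
K = S⁻¹·BᵀPA = [1.2609 1.0174; 0.9783 0.6652]
A−BK = [-0.2391 -0.4826; 0.3043 1.4870]
AᵀP(A−BK) = [1.3940 1.0679; 1.0679 0.8462]
P' = Q + AᵀP(A−BK) = [19.6440 -2.9321; -2.9321 1.8462]
tr(P') = 21.4902

1.2609 1.0174 0.9783 0.6652


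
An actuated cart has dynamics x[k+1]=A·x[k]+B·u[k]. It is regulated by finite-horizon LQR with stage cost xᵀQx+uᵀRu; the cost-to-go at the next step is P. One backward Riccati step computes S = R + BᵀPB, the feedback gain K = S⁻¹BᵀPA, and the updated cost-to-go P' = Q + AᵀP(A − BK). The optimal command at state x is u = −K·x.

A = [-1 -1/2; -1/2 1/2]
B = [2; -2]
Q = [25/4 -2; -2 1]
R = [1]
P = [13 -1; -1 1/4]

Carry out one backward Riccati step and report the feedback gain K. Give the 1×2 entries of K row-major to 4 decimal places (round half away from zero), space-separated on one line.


BᵀP = [28.0000 -2.5000]
S = R + BᵀPB = [1] + [61.0000] = [62.0000]
BᵀPA = [-26.7500 -15.2500]
K = S⁻¹·BᵀPA = [-0.4315 -0.2460]
A−BK = [-0.1371 -0.0081; -1.3629 0.0081]
AᵀP(A−BK) = [0.5212 0.1079; 0.1079 0.0615]
P' = Q + AᵀP(A−BK) = [6.7712 -1.8921; -1.8921 1.0615]
tr(P') = 7.8327

-0.4315 -0.2460


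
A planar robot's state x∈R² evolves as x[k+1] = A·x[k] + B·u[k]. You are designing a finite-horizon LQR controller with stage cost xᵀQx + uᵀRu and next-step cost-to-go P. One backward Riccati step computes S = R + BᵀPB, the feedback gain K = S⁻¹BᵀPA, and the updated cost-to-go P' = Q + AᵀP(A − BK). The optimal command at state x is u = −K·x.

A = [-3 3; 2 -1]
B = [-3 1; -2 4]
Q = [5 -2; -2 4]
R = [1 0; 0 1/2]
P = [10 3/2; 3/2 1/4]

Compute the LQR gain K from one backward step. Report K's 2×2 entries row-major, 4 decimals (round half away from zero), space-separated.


BᵀP = [-33.0000 -5.0000; 16.0000 2.5000]
S = R + BᵀPB = [1 0; 0 1/2] + [109.0000 -53.0000; -53.0000 26.0000] = [110.0000 -53.0000; -53.0000 26.5000]
BᵀPA = [89.0000 -94.0000; -43.0000 45.5000]
K = S⁻¹·BᵀPA = [0.7500 -0.7500; -0.1226 0.2170]
A−BK = [-0.6274 0.5330; 3.9906 -3.3679]
AᵀP(A−BK) = [0.9764 -0.9198; -0.9198 0.8774]
P' = Q + AᵀP(A−BK) = [5.9764 -2.9198; -2.9198 4.8774]
tr(P') = 10.8538

0.7500 -0.7500 -0.1226 0.2170


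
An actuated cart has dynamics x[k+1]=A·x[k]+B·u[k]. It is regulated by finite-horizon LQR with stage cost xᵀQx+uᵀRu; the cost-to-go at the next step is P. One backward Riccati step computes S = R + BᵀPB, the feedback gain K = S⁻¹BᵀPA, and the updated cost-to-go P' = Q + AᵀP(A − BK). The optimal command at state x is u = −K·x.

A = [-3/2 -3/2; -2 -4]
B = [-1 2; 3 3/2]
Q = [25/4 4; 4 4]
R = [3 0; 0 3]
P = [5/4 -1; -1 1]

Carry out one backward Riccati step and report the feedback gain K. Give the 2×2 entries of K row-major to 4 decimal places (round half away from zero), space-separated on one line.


BᵀP = [-4.2500 4.0000; 1.0000 -0.5000]
S = R + BᵀPB = [3 0; 0 3] + [16.2500 -2.5000; -2.5000 1.2500] = [19.2500 -2.5000; -2.5000 4.2500]
BᵀPA = [-1.6250 -9.6250; -0.5000 0.5000]
K = S⁻¹·BᵀPA = [-0.1079 -0.5248; -0.1811 -0.1911]
A−BK = [-1.2457 -1.6427; -1.4045 -2.1390]
AᵀP(A−BK) = [0.5465 0.8641; 0.8641 1.8567]
P' = Q + AᵀP(A−BK) = [6.7965 4.8641; 4.8641 5.8567]
tr(P') = 12.6532

-0.1079 -0.5248 -0.1811 -0.1911


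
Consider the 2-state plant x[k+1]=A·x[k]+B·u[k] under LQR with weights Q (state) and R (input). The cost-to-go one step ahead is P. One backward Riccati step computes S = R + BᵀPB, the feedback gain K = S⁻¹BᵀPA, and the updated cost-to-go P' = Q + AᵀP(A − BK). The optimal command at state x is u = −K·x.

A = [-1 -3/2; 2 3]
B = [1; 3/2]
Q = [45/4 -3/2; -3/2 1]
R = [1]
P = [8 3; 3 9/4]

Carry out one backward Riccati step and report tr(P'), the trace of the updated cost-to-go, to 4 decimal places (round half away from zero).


BᵀP = [12.5000 6.3750]
S = R + BᵀPB = [1] + [22.0625] = [23.0625]
BᵀPA = [0.2500 0.3750]
K = S⁻¹·BᵀPA = [0.0108 0.0163]
A−BK = [-1.0108 -1.5163; 1.9837 2.9756]
AᵀP(A−BK) = [4.9973 7.4959; 7.4959 11.2439]
P' = Q + AᵀP(A−BK) = [16.2473 5.9959; 5.9959 12.2439]
tr(P') = 28.4912

28.4912


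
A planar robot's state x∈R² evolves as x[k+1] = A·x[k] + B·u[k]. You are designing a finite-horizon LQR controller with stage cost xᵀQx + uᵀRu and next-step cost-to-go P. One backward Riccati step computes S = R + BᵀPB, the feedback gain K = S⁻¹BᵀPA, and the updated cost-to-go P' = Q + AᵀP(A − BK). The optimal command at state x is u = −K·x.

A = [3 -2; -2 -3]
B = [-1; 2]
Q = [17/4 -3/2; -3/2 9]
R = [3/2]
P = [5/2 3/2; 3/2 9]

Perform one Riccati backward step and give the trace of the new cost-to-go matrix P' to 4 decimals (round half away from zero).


BᵀP = [0.5000 16.5000]
S = R + BᵀPB = [3/2] + [32.5000] = [34.0000]
BᵀPA = [-31.5000 -50.5000]
K = S⁻¹·BᵀPA = [-0.9265 -1.4853]
A−BK = [2.0735 -3.4853; -0.1471 -0.0294]
AᵀP(A−BK) = [11.3162 -15.2868; -15.2868 33.9926]
P' = Q + AᵀP(A−BK) = [15.5662 -16.7868; -16.7868 42.9926]
tr(P') = 58.5588

58.5588


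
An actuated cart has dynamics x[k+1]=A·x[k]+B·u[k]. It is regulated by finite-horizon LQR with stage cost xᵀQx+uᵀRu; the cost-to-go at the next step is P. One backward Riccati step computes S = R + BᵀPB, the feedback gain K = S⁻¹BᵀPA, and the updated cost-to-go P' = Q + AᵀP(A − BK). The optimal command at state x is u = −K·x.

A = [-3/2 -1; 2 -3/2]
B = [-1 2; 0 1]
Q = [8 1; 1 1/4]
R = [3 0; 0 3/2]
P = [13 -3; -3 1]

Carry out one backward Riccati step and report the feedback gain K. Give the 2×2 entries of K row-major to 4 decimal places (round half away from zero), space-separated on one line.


0.3990 0.0315 -0.8311 -0.3477

BᵀP = [-13.0000 3.0000; 23.0000 -5.0000]
S = R + BᵀPB = [3 0; 0 3/2] + [13.0000 -23.0000; -23.0000 41.0000] = [16.0000 -23.0000; -23.0000 42.5000]
BᵀPA = [25.5000 8.5000; -44.5000 -15.5000]
K = S⁻¹·BᵀPA = [0.3990 0.0315; -0.8311 -0.3477]
A−BK = [0.5613 -0.2732; 2.8311 -1.1523]
AᵀP(A−BK) = [4.0902 -0.5240; -0.5240 0.5935]
P' = Q + AᵀP(A−BK) = [12.0902 0.4760; 0.4760 0.8435]
tr(P') = 12.9338


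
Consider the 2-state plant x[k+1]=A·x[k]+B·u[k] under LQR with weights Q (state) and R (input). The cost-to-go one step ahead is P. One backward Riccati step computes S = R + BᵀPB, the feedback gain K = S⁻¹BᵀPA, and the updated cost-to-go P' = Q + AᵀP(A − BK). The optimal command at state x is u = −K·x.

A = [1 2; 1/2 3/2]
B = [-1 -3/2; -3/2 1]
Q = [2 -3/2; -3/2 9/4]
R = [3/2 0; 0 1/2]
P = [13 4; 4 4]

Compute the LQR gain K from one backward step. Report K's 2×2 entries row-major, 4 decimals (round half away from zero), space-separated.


BᵀP = [-19.0000 -10.0000; -15.5000 -2.0000]
S = R + BᵀPB = [3/2 0; 0 1/2] + [34.0000 18.5000; 18.5000 21.2500] = [35.5000 18.5000; 18.5000 21.7500]
BᵀPA = [-24.0000 -53.0000; -16.5000 -34.0000]
K = S⁻¹·BᵀPA = [-0.5042 -1.2184; -0.3297 -0.5269]
A−BK = [0.0012 -0.0087; 0.0734 0.1993]
AᵀP(A−BK) = [0.4580 1.0651; 1.0651 2.5115]
P' = Q + AᵀP(A−BK) = [2.4580 -0.4349; -0.4349 4.7615]
tr(P') = 7.2195

-0.5042 -1.2184 -0.3297 -0.5269


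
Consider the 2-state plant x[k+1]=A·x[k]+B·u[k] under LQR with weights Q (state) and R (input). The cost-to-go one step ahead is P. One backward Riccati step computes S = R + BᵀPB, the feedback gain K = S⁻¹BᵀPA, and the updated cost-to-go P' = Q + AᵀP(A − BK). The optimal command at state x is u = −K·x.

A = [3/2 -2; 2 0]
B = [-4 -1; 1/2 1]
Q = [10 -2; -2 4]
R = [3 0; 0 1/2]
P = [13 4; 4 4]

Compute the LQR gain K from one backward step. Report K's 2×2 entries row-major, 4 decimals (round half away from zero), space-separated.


-0.8701 0.5336 1.8763 -0.1272

BᵀP = [-50.0000 -14.0000; -9.0000 0.0000]
S = R + BᵀPB = [3 0; 0 1/2] + [193.0000 36.0000; 36.0000 9.0000] = [196.0000 36.0000; 36.0000 9.5000]
BᵀPA = [-103.0000 100.0000; -13.5000 18.0000]
K = S⁻¹·BᵀPA = [-0.8701 0.5336; 1.8763 -0.1272]
A−BK = [-0.1042 0.0071; 0.5587 -0.1396]
AᵀP(A−BK) = [4.9558 -1.7597; -1.7597 0.9329]
P' = Q + AᵀP(A−BK) = [14.9558 -3.7597; -3.7597 4.9329]
tr(P') = 19.8887


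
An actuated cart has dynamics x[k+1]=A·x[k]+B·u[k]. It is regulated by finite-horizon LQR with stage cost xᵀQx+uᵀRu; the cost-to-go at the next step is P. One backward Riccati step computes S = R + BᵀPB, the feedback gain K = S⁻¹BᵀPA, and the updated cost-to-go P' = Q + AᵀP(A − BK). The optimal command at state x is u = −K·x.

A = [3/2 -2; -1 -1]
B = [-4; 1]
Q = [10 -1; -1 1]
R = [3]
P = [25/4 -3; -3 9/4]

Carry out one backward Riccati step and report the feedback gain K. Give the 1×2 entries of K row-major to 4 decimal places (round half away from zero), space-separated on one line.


BᵀP = [-28.0000 14.2500]
S = R + BᵀPB = [3] + [126.2500] = [129.2500]
BᵀPA = [-56.2500 41.7500]
K = S⁻¹·BᵀPA = [-0.4352 0.3230]
A−BK = [-0.2408 -0.7079; -0.5648 -1.3230]
AᵀP(A−BK) = [0.8323 0.1697; 0.1697 1.7640]
P' = Q + AᵀP(A−BK) = [10.8323 -0.8303; -0.8303 2.7640]
tr(P') = 13.5963

-0.4352 0.3230


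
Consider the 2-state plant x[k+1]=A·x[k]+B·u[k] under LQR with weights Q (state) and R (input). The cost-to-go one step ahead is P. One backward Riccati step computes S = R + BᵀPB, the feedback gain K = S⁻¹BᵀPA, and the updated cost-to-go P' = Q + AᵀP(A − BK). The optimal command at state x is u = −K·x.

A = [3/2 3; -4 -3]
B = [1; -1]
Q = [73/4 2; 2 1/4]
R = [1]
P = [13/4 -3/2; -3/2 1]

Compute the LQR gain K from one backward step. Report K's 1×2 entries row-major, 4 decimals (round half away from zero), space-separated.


2.0758 2.6364

BᵀP = [4.7500 -2.5000]
S = R + BᵀPB = [1] + [7.2500] = [8.2500]
BᵀPA = [17.1250 21.7500]
K = S⁻¹·BᵀPA = [2.0758 2.6364]
A−BK = [-0.5758 0.3636; -1.9242 -0.3636]
AᵀP(A−BK) = [5.7652 6.2273; 6.2273 7.9091]
P' = Q + AᵀP(A−BK) = [24.0152 8.2273; 8.2273 8.1591]
tr(P') = 32.1742


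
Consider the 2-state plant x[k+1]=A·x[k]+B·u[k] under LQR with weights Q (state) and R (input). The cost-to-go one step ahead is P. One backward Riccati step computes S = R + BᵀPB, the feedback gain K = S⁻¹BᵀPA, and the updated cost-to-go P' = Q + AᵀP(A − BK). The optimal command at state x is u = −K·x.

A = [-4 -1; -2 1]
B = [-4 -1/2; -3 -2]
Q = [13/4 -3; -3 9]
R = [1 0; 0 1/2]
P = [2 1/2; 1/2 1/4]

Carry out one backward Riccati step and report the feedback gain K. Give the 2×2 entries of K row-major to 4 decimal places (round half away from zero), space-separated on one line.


0.9029 0.2027 0.0818 -0.2760

BᵀP = [-9.5000 -2.7500; -2.0000 -0.7500]
S = R + BᵀPB = [1 0; 0 1/2] + [46.2500 10.2500; 10.2500 2.5000] = [47.2500 10.2500; 10.2500 3.0000]
BᵀPA = [43.5000 6.7500; 9.5000 1.2500]
K = S⁻¹·BᵀPA = [0.9029 0.2027; 0.0818 -0.2760]
A−BK = [-0.3475 -0.3271; 0.8722 1.0562]
AᵀP(A−BK) = [0.9472 0.3032; 0.3032 0.2266]
P' = Q + AᵀP(A−BK) = [4.1972 -2.6968; -2.6968 9.2266]
tr(P') = 13.4238


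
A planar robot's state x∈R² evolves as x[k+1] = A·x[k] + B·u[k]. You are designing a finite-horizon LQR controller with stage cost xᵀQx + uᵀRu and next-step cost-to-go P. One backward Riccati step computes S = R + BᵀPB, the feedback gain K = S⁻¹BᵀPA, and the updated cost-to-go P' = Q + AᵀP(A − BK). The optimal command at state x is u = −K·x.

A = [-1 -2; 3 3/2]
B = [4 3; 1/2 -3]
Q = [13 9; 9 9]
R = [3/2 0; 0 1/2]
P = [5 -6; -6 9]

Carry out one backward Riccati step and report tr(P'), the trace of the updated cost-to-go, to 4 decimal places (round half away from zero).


22.7860

BᵀP = [17.0000 -19.5000; 33.0000 -45.0000]
S = R + BᵀPB = [3/2 0; 0 1/2] + [58.2500 109.5000; 109.5000 234.0000] = [59.7500 109.5000; 109.5000 234.5000]
BᵀPA = [-75.5000 -63.2500; -168.0000 -133.5000]
K = S⁻¹·BᵀPA = [0.3420 -0.1058; -0.8761 -0.5199]
A−BK = [0.2603 -0.0171; 0.2006 -0.0067]
AᵀP(A−BK) = [0.6336 0.1701; 0.1701 0.1524]
P' = Q + AᵀP(A−BK) = [13.6336 9.1701; 9.1701 9.1524]
tr(P') = 22.7860


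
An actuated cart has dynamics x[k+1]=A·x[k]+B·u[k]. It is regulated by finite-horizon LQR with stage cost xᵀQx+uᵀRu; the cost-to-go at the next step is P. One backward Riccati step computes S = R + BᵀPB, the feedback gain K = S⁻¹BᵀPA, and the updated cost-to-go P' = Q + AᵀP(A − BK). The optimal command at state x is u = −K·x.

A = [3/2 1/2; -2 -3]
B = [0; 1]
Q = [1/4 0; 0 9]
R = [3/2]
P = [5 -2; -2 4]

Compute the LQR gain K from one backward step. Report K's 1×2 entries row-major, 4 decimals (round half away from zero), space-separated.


BᵀP = [-2.0000 4.0000]
S = R + BᵀPB = [3/2] + [4.0000] = [5.5000]
BᵀPA = [-11.0000 -13.0000]
K = S⁻¹·BᵀPA = [-2.0000 -2.3636]
A−BK = [1.5000 0.5000; 0.0000 -0.6364]
AᵀP(A−BK) = [17.2500 12.7500; 12.7500 12.5227]
P' = Q + AᵀP(A−BK) = [17.5000 12.7500; 12.7500 21.5227]
tr(P') = 39.0227

-2.0000 -2.3636


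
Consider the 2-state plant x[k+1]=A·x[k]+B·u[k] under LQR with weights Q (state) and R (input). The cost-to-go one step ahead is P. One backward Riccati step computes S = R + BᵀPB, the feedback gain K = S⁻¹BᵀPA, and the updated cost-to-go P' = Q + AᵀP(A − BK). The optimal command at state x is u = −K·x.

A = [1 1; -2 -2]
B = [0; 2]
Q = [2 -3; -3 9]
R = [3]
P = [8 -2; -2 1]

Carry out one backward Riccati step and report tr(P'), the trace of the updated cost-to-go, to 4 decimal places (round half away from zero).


32.7143

BᵀP = [-4.0000 2.0000]
S = R + BᵀPB = [3] + [4.0000] = [7.0000]
BᵀPA = [-8.0000 -8.0000]
K = S⁻¹·BᵀPA = [-1.1429 -1.1429]
A−BK = [1.0000 1.0000; 0.2857 0.2857]
AᵀP(A−BK) = [10.8571 10.8571; 10.8571 10.8571]
P' = Q + AᵀP(A−BK) = [12.8571 7.8571; 7.8571 19.8571]
tr(P') = 32.7143


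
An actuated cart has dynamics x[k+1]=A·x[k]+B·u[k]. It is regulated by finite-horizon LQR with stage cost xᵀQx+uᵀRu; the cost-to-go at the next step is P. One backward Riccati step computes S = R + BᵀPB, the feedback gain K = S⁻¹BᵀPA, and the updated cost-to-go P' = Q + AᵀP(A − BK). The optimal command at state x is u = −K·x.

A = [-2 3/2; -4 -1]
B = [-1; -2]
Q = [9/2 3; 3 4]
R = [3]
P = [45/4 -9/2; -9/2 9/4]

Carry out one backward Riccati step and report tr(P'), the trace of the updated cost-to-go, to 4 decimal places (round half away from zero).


52.5357

BᵀP = [-2.2500 0.0000]
S = R + BᵀPB = [3] + [2.2500] = [5.2500]
BᵀPA = [4.5000 -3.3750]
K = S⁻¹·BᵀPA = [0.8571 -0.6429]
A−BK = [-1.1429 0.8571; -2.2857 -2.2857]
AᵀP(A−BK) = [5.1429 -3.8571; -3.8571 38.8929]
P' = Q + AᵀP(A−BK) = [9.6429 -0.8571; -0.8571 42.8929]
tr(P') = 52.5357


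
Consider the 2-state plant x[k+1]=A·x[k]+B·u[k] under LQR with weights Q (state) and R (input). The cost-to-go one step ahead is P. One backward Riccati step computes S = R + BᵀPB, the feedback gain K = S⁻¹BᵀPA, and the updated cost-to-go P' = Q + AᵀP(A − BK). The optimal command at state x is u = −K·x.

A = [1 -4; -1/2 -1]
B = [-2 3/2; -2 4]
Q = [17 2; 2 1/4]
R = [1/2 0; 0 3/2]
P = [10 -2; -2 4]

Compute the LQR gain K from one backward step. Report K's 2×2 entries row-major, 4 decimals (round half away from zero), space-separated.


BᵀP = [-16.0000 -4.0000; 7.0000 13.0000]
S = R + BᵀPB = [1/2 0; 0 3/2] + [40.0000 -40.0000; -40.0000 62.5000] = [40.5000 -40.0000; -40.0000 64.0000]
BᵀPA = [-14.0000 68.0000; 0.5000 -41.0000]
K = S⁻¹·BᵀPA = [-0.8831 2.7339; -0.5441 1.0680]
A−BK = [0.0500 -0.1343; -0.0897 0.1956]
AᵀP(A−BK) = [0.9091 -2.2598; -2.2598 5.8866]
P' = Q + AᵀP(A−BK) = [17.9091 -0.2598; -0.2598 6.1366]
tr(P') = 24.0457

-0.8831 2.7339 -0.5441 1.0680


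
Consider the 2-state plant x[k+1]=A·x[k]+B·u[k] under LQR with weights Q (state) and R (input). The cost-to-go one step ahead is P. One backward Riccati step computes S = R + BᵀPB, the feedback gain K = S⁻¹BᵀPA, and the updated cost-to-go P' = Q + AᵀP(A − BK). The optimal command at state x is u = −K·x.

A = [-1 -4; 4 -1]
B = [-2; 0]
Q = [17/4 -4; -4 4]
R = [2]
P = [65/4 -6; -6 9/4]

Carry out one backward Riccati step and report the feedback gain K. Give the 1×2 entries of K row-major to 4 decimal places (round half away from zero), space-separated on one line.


BᵀP = [-32.5000 12.0000]
S = R + BᵀPB = [2] + [65.0000] = [67.0000]
BᵀPA = [80.5000 118.0000]
K = S⁻¹·BᵀPA = [1.2015 1.7612]
A−BK = [1.4030 -0.4776; 4.0000 -1.0000]
AᵀP(A−BK) = [3.5299 4.2239; 4.2239 6.4291]
P' = Q + AᵀP(A−BK) = [7.7799 0.2239; 0.2239 10.4291]
tr(P') = 18.2090

1.2015 1.7612


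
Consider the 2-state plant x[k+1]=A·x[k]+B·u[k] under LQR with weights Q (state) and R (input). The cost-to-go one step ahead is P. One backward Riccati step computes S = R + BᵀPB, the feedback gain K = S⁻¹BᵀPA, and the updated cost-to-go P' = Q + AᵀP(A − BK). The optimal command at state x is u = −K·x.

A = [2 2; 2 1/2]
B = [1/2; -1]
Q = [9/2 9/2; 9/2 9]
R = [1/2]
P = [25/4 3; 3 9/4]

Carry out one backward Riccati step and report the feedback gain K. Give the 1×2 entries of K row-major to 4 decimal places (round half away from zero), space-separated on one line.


-0.9524 -0.0952

BᵀP = [0.1250 -0.7500]
S = R + BᵀPB = [1/2] + [0.8125] = [1.3125]
BᵀPA = [-1.2500 -0.1250]
K = S⁻¹·BᵀPA = [-0.9524 -0.0952]
A−BK = [2.4762 2.0476; 1.0476 0.4048]
AᵀP(A−BK) = [56.8095 42.1310; 42.1310 31.5506]
P' = Q + AᵀP(A−BK) = [61.3095 46.6310; 46.6310 40.5506]
tr(P') = 101.8601


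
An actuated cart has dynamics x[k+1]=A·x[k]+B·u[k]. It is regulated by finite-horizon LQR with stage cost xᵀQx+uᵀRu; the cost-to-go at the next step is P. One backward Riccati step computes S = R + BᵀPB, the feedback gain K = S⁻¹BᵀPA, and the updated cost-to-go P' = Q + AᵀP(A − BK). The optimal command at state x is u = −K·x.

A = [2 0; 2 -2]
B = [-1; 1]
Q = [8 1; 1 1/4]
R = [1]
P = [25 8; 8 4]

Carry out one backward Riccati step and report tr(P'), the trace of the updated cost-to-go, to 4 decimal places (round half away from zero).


BᵀP = [-17.0000 -4.0000]
S = R + BᵀPB = [1] + [13.0000] = [14.0000]
BᵀPA = [-42.0000 8.0000]
K = S⁻¹·BᵀPA = [-3.0000 0.5714]
A−BK = [-1.0000 0.5714; 5.0000 -2.5714]
AᵀP(A−BK) = [54.0000 -24.0000; -24.0000 11.4286]
P' = Q + AᵀP(A−BK) = [62.0000 -23.0000; -23.0000 11.6786]
tr(P') = 73.6786

73.6786


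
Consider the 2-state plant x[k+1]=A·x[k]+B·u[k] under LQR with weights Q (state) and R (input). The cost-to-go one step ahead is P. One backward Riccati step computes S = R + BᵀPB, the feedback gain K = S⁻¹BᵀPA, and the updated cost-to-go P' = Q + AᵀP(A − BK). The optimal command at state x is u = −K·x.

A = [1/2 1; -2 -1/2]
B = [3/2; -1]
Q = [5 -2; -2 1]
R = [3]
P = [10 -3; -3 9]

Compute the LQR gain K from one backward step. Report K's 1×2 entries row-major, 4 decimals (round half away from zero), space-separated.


BᵀP = [18.0000 -13.5000]
S = R + BᵀPB = [3] + [40.5000] = [43.5000]
BᵀPA = [36.0000 24.7500]
K = S⁻¹·BᵀPA = [0.8276 0.5690]
A−BK = [-0.7414 0.1466; -1.1724 0.0690]
AᵀP(A−BK) = [14.7069 0.2672; 0.2672 1.1681]
P' = Q + AᵀP(A−BK) = [19.7069 -1.7328; -1.7328 2.1681]
tr(P') = 21.8750

0.8276 0.5690


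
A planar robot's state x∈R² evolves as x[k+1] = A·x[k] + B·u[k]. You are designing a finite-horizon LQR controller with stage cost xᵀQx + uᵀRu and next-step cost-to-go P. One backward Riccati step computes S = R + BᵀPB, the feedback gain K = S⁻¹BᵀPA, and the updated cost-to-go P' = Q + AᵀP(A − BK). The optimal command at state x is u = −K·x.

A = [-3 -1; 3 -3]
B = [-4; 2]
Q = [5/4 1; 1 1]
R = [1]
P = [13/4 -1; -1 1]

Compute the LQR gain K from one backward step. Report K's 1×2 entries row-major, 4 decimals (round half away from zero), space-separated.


0.8630 -0.0411

BᵀP = [-15.0000 6.0000]
S = R + BᵀPB = [1] + [72.0000] = [73.0000]
BᵀPA = [63.0000 -3.0000]
K = S⁻¹·BᵀPA = [0.8630 -0.0411]
A−BK = [0.4521 -1.1644; 1.2740 -2.9178]
AᵀP(A−BK) = [1.8801 -2.6610; -2.6610 6.1267]
P' = Q + AᵀP(A−BK) = [3.1301 -1.6610; -1.6610 7.1267]
tr(P') = 10.2568


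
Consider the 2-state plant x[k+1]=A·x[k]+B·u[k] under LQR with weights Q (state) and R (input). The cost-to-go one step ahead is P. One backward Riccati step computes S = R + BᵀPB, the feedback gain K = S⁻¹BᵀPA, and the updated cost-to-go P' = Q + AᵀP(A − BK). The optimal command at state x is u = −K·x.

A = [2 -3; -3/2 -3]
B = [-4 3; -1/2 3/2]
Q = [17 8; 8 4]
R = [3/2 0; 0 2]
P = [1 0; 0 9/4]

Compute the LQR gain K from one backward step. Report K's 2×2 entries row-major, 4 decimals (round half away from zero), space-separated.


BᵀP = [-4.0000 -1.1250; 3.0000 3.3750]
S = R + BᵀPB = [3/2 0; 0 2] + [16.5625 -13.6875; -13.6875 14.0625] = [18.0625 -13.6875; -13.6875 16.0625]
BᵀPA = [-6.3125 15.3750; 0.9375 -19.1250]
K = S⁻¹·BᵀPA = [-0.8617 -0.1441; -0.6759 -1.3135]
A−BK = [0.5810 0.3639; -0.9170 -1.1019]
AᵀP(A−BK) = [4.2569 4.4466; 4.4466 6.3457]
P' = Q + AᵀP(A−BK) = [21.2569 12.4466; 12.4466 10.3457]
tr(P') = 31.6026

-0.8617 -0.1441 -0.6759 -1.3135


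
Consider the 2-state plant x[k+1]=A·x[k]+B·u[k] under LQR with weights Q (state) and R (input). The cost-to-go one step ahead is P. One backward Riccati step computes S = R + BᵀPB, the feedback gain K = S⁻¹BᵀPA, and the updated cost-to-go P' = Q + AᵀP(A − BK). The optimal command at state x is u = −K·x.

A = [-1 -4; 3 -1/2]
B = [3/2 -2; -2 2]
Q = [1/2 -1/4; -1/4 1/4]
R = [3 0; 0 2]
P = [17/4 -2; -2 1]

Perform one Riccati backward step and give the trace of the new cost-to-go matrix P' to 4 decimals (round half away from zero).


BᵀP = [10.3750 -5.0000; -12.5000 6.0000]
S = R + BᵀPB = [3 0; 0 2] + [25.5625 -30.7500; -30.7500 37.0000] = [28.5625 -30.7500; -30.7500 39.0000]
BᵀPA = [-25.3750 -39.0000; 30.5000 47.0000]
K = S⁻¹·BᵀPA = [-0.3073 -0.4499; 0.5397 0.8504]
A−BK = [0.5405 -1.6244; 1.3059 -3.1006]
AᵀP(A−BK) = [0.9896 1.1466; 1.1466 2.7352]
P' = Q + AᵀP(A−BK) = [1.4896 0.8966; 0.8966 2.9852]
tr(P') = 4.4748

4.4748


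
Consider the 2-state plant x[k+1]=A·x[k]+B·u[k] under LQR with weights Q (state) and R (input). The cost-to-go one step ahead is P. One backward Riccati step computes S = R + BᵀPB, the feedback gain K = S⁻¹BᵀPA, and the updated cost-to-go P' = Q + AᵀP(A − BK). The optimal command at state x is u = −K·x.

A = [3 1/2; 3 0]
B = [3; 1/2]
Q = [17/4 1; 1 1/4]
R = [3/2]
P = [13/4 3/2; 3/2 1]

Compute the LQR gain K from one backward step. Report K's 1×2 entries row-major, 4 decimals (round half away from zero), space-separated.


BᵀP = [10.5000 5.0000]
S = R + BᵀPB = [3/2] + [34.0000] = [35.5000]
BᵀPA = [46.5000 5.2500]
K = S⁻¹·BᵀPA = [1.3099 0.1479]
A−BK = [-0.9296 0.0563; 2.3451 -0.0739]
AᵀP(A−BK) = [4.3415 0.2482; 0.2482 0.0361]
P' = Q + AᵀP(A−BK) = [8.5915 1.2482; 1.2482 0.2861]
tr(P') = 8.8776

1.3099 0.1479
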